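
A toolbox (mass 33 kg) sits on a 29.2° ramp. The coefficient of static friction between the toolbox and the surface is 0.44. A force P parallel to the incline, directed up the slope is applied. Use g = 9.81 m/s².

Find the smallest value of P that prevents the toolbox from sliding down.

The toolbox tends to slide down (tan θ > μ_s), so at the point of impending slip friction acts up-slope at its limit: f = μ_s N.
P is parallel to the surface, so N = m g cos θ = 283 N.
Along the incline: P + μ_s N = m g sin θ, so P = 158 − 0.44×283 = 33.6 N.

P_min ≈ 33.6 N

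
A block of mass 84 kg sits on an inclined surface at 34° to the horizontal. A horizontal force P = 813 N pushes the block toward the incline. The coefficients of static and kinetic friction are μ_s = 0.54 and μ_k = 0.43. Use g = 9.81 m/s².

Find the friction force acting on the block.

f ≈ 213 N (down the incline)

The horizontal push has a component P sin θ into the surface, so N = m g cos θ + P sin θ = 683.2 + 454.6 = 1138 N.
Parallel to the incline: P cos θ − m g sin θ = 674 − 460.8 = 213.2 N; the friction needed to balance this is 213.2 N acting down the slope.
The limit of static friction is μ_s N = 614.4 N.
|f_req| = 213.2 ≤ 614.4 N → the block is in equilibrium; friction equals the required value.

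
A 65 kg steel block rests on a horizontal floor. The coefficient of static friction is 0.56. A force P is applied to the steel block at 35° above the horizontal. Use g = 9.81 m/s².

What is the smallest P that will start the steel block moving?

P ≈ 313 N

N = m g − P sin α (the pull lifts the steel block).
At impending slip, P cos α = μ_s N = μ_s (m g − P sin α).
Solving: P (cos α + μ_s sin α) = μ_s m g → P = 0.56×638/(cos 35° + 0.56 sin 35°) = 357/1.14 = 313 N.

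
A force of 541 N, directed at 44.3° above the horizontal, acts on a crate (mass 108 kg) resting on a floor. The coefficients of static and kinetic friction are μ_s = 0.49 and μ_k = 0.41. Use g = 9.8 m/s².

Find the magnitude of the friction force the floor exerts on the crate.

f ≈ 279 N

Vertical equilibrium gives N = m g − P sin α = 680.6 N.
For equilibrium, f = P cos α = 541×cos 44.3° = 387.2 N.
μ_s N = 0.49 × 680.6 = 333.5 N.
The required friction exceeds μ_s N, so the crate moves and f = μ_k N = 279 N.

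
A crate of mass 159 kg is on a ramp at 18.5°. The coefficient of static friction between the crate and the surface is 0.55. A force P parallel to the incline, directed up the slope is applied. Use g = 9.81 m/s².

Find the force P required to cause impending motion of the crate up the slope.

P ≈ 1310 N

At impending motion up the slope, friction acts down-slope at its limit: f = μ_s N.
P is parallel to the surface, so N = m g cos θ = 1480 N.
Along the incline: P = m g sin θ + μ_s N = 495 + 0.55×1480 = 1310 N.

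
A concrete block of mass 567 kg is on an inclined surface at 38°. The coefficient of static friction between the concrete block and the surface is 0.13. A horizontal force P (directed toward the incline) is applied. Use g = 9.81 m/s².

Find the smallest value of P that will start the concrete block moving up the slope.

At impending motion up the slope, friction acts down-slope at its limit: f = μ_s N.
Perpendicular to the incline: N = m g cos θ + P sin θ.
Along the incline: P cos θ = m g sin θ + μ_s N = m g sin θ + μ_s (m g cos θ + P sin θ).
Solving, P (cos θ − μ_s sin θ) = m g (sin θ + μ_s cos θ), so P = 567×9.81×(sin 38° + 0.13 cos 38°)/(cos 38° − 0.13 sin 38°) = 5560×0.7181/0.708 = 5640 N.

P ≈ 5640 N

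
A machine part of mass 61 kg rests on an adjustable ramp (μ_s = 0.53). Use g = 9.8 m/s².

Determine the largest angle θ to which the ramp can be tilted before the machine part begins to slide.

At the slip threshold, m g sin θ = μ_s · m g cos θ, so tan θ = μ_s.
θ_max = arctan(0.53) = 27.9°.

θ_max ≈ 27.9°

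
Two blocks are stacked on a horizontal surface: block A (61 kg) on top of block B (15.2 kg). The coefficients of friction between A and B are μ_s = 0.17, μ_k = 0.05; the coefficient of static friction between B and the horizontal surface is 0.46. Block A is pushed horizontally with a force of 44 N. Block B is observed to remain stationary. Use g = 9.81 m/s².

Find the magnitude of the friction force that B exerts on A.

f ≈ 44 N

Normal force at the A–B interface: N₁ = m_A g = 598.4 N.
So the A–B interface can sustain at most μ_s N₁ = 101.7 N of static friction.
Since P = 44 N ≤ 101.7 N, A does not slip on B; friction on A equals P = 44 N.
B experiences an equal 44 N forward from A (third law). B is in equilibrium, so the floor supplies f₂ = 44 N of static friction (limit μ_s(m_A+m_B)g = 343.9 N, not exceeded).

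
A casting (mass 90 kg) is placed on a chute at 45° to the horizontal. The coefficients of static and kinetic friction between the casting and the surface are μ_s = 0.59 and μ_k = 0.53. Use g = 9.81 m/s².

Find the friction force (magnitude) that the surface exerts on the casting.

f ≈ 331 N (up the incline)

The normal reaction is N = m g cos θ = 624.3 N.
For equilibrium along the incline, friction must balance the weight component: f = m g sin θ = 624.3 N up the slope.
Static friction can supply at most μ_s N = 368.3 N.
|624.3| exceeds 368.3 N, so the casting slips down-slope; friction is kinetic, f = μ_k N = 0.53×624.3 = 331 N.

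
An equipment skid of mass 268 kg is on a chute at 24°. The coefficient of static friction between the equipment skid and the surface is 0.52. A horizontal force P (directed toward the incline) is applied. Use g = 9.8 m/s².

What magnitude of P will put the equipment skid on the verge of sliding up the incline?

At impending motion up the slope, friction acts down-slope at its limit: f = μ_s N.
Perpendicular to the incline: N = m g cos θ + P sin θ.
Along the incline: P cos θ = m g sin θ + μ_s N = m g sin θ + μ_s (m g cos θ + P sin θ).
Solving, P (cos θ − μ_s sin θ) = m g (sin θ + μ_s cos θ), so P = 268×9.8×(sin 24° + 0.52 cos 24°)/(cos 24° − 0.52 sin 24°) = 2630×0.8818/0.702 = 3300 N.

P ≈ 3300 N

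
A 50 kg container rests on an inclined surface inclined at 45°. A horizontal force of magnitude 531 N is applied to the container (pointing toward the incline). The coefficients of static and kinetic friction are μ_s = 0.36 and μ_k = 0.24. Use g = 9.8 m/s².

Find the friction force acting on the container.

f ≈ 29 N (down the incline)

The horizontal push has a component P sin θ into the surface, so N = m g cos θ + P sin θ = 346.5 + 375.5 = 722 N.
Along the incline, the net driving force (taking up-slope positive) is P cos θ − m g sin θ = 375.5 − 346.5 = 28.99 N, so equilibrium requires friction f = -28.99 N (down-slope).
The limit of static friction is μ_s N = 259.9 N.
Since 28.99 N is within the 259.9 N limit, the container stays put and friction is exactly 29 N.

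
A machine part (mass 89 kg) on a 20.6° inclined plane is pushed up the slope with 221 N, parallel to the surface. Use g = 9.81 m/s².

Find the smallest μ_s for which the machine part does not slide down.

N = m g cos θ = 817.3 N.
Friction must make up the shortfall along the incline: f = m g sin θ − P = 307.2 − 221 = 86.19 N.
At the threshold f = μ_s N, so μ_s,min = 86.19/817.3 = 0.105.

μ_s,min ≈ 0.105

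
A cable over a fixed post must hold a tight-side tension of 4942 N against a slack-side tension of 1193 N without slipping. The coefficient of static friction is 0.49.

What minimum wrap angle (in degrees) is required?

T₂/T₁ = e^{μβ} → β = ln(T₂/T₁)/μ.
β = ln(4942/1193)/0.49 = 1.421/0.49 = 2.901 rad.
In degrees: β = 2.901 × 180/π = 166°.

β_min ≈ 166°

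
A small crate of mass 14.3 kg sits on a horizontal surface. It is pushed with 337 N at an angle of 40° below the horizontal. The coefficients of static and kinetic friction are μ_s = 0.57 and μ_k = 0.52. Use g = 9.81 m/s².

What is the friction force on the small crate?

Vertical equilibrium gives N = m g + P sin α = 356.9 N.
Horizontally, friction must balance P cos α = 258.2 N.
The static-friction limit is μ_s N = 203.4 N.
258.2 > 203.4 N → the small crate slides; f = μ_k N = 0.52×356.9 = 186 N.

f ≈ 186 N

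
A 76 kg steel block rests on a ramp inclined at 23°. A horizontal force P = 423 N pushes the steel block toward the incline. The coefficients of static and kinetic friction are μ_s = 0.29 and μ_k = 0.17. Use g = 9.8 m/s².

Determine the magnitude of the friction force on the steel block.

Resolve perpendicular to the incline: N = m g cos θ + P sin θ = 76×9.8×cos 23° + 423×sin 23° = 850.9 N.
Parallel to the incline: P cos θ − m g sin θ = 389.4 − 291 = 98.36 N; the friction needed to balance this is 98.36 N acting down the slope.
Maximum static friction: μ_s N = 0.29 × 850.9 = 246.8 N.
|f_req| = 98.36 ≤ 246.8 N → the steel block is in equilibrium; friction equals the required value.

f ≈ 98.4 N (down the incline)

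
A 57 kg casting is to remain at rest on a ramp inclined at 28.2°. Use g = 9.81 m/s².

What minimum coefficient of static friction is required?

μ_s,min ≈ 0.536

At the slip threshold m g sin θ = μ_s m g cos θ, so μ_s,min = tan θ.
μ_s,min = tan 28.2° = 0.536.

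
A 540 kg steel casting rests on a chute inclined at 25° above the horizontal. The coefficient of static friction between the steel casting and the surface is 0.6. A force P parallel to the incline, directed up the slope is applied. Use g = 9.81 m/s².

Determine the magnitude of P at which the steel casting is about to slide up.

P ≈ 5120 N

At impending motion up the slope, friction acts down-slope at its limit: f = μ_s N.
P is parallel to the surface, so N = m g cos θ = 4800 N.
Along the incline: P = m g sin θ + μ_s N = 2240 + 0.6×4800 = 5120 N.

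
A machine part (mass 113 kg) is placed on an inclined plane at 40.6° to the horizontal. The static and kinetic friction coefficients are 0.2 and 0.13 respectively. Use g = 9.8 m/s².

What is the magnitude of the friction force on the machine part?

f ≈ 109 N (up the incline)

Normal force: N = m g cos θ = 113 × 9.8 × cos 40.6° = 840.8 N.
Along the slope the weight component is m g sin θ = 720.7 N; friction must supply exactly this, acting up-slope.
Static friction can supply at most μ_s N = 168.2 N.
|720.7| exceeds 168.2 N, so the machine part slips down-slope; friction is kinetic, f = μ_k N = 0.13×840.8 = 109 N.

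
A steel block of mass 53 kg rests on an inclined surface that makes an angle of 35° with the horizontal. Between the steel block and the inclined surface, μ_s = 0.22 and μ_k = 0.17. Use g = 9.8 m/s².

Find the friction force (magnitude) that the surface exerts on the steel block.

f ≈ 72.3 N (up the incline)

Normal force: N = m g cos θ = 53 × 9.8 × cos 35° = 425.5 N.
Along the slope the weight component is m g sin θ = 297.9 N; friction must supply exactly this, acting up-slope.
Static friction can supply at most μ_s N = 93.6 N.
|297.9| exceeds 93.6 N, so the steel block slips down-slope; friction is kinetic, f = μ_k N = 0.17×425.5 = 72.3 N.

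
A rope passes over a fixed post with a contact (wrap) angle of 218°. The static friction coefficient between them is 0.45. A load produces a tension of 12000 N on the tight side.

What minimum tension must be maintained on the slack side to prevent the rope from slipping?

Capstan equation at impending slip: T_tight/T_slack = e^{μβ}.
β = 218° = 3.805 rad; e^{μβ} = e^{0.45×3.805} = 5.541.
T_slack = T_tight / e^{μβ} = 12000 / 5.541 = 2170 N.

T_min ≈ 2170 N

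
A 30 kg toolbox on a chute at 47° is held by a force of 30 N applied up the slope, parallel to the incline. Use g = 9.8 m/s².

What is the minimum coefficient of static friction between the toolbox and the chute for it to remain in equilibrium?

N = m g cos θ = 200.5 N.
Friction must make up the shortfall along the incline: f = m g sin θ − P = 215 − 30 = 185 N.
At the threshold f = μ_s N, so μ_s,min = 185/200.5 = 0.923.

μ_s,min ≈ 0.923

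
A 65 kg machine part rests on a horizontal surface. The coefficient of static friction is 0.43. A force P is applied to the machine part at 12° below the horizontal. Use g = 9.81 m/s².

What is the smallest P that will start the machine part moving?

P ≈ 309 N

N = m g + P sin α (the push presses the machine part into the horizontal surface).
At impending slip, P cos α = μ_s N = μ_s (m g + P sin α).
Solving: P (cos α − μ_s sin α) = μ_s m g → P = 0.43×638/(cos 12° − 0.43 sin 12°) = 274/0.8887 = 309 N.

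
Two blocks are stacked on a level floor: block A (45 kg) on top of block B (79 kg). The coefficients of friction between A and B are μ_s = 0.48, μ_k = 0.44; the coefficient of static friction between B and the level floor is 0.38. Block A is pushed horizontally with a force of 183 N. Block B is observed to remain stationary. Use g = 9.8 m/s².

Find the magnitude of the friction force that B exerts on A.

f ≈ 183 N

The normal force B exerts on A is simply A's weight, N₁ = 441 N.
Maximum static friction on A from B: μ_s N₁ = 0.48×441 = 211.7 N.
Since P = 183 N ≤ 211.7 N, A does not slip on B; friction on A equals P = 183 N.
By Newton's third law B feels 183 N forward from A. With B stationary, the floor's static friction on B balances it: f₂ = 183 N (well within μ_s(m_A+m_B)g = 461.8 N).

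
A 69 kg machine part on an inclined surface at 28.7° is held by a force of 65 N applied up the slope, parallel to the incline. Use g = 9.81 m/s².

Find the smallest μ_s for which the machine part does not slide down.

μ_s,min ≈ 0.438

N = m g cos θ = 593.7 N.
Friction must make up the shortfall along the incline: f = m g sin θ − P = 325.1 − 65 = 260.1 N.
At the threshold f = μ_s N, so μ_s,min = 260.1/593.7 = 0.438.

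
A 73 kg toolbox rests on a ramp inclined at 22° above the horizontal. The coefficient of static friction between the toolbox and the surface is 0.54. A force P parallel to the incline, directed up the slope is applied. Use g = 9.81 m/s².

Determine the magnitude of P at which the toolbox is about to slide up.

At impending motion up the slope, friction acts down-slope at its limit: f = μ_s N.
P is parallel to the surface, so N = m g cos θ = 664 N.
Along the incline: P = m g sin θ + μ_s N = 268 + 0.54×664 = 627 N.

P ≈ 627 N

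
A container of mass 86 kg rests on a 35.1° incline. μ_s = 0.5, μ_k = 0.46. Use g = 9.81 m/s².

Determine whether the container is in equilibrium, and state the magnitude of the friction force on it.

f ≈ 318 N

N = m g cos θ = 690 N.
Down-slope weight component: m g sin θ = 485 N.
μ_s N = 345 N.
485 > 345 N, so it slides; kinetic friction f = μ_k N = 0.46×690 = 318 N.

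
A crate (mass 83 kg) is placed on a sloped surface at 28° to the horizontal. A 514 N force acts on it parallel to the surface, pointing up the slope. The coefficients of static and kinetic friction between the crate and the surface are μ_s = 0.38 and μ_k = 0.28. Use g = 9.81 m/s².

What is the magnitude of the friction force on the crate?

Perpendicular to the surface, N = m g cos θ = 83·9.81·cos 28° = 718.9 N.
For equilibrium along the incline the friction force must supply f = m g sin θ − P = 382.3 − 514 = -131.7 N (positive meaning up-slope).
Maximum static friction available: μ_s N = 0.38 × 718.9 = 273.2 N.
Since |-131.7| ≤ 273.2 N, the crate remains in static equilibrium and friction takes exactly the required value.

f ≈ 132 N (down the incline)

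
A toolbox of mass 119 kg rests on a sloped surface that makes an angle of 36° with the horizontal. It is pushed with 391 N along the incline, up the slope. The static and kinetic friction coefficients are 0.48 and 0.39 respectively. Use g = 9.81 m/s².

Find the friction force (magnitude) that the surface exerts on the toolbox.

The normal reaction is N = m g cos θ = 944.4 N.
The friction needed for equilibrium is m g sin θ − P = 686.2 − 391 = 295.2 N, measured positive up-slope.
Maximum static friction available: μ_s N = 0.48 × 944.4 = 453.3 N.
Since |295.2| ≤ 453.3 N, the toolbox remains in static equilibrium and friction takes exactly the required value.

f ≈ 295 N (up the incline)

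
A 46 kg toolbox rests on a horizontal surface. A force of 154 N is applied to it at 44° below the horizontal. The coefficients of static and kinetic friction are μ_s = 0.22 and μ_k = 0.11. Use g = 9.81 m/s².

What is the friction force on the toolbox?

f ≈ 111 N

N = m g + P sin α = 451.3 + 154×sin 44° = 558.2 N.
For equilibrium, f = P cos α = 154×cos 44° = 110.8 N.
μ_s N = 0.22 × 558.2 = 122.8 N.
110.8 ≤ 122.8 N → static; friction equals the required 111 N.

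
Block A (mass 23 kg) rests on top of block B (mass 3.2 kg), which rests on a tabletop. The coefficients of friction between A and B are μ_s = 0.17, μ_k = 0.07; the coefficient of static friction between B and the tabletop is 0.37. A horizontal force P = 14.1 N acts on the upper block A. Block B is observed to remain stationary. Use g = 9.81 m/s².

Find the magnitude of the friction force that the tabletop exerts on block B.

f ≈ 14.1 N

Normal force at the A–B interface: N₁ = m_A g = 225.6 N.
Maximum static friction on A from B: μ_s N₁ = 0.17×225.6 = 38.36 N.
P = 14.1 N is within that limit, so A and B move together (both at rest); the A–B friction is simply f₁ = P = 14.1 N.
B experiences an equal 14.1 N forward from A (third law). B is in equilibrium, so the floor supplies f₂ = 14.1 N of static friction (limit μ_s(m_A+m_B)g = 95.1 N, not exceeded).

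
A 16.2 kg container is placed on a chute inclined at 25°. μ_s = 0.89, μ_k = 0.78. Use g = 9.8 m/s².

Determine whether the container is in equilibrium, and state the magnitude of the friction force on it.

N = m g cos θ = 144 N.
Down-slope weight component: m g sin θ = 67.1 N.
μ_s N = 128 N.
67.1 ≤ 128 N, so it stays put; friction = 67.1 N.

f ≈ 67.1 N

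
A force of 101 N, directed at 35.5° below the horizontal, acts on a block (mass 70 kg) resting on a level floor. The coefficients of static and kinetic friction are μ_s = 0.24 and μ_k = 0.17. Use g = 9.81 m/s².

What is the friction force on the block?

The vertical component of P adds to the normal force: N = m g + P sin α = 686.7 + 58.65 = 745.4 N.
For equilibrium, f = P cos α = 101×cos 35.5° = 82.23 N.
The static-friction limit is μ_s N = 178.9 N.
82.23 ≤ 178.9 N → static; friction equals the required 82.2 N.

f ≈ 82.2 N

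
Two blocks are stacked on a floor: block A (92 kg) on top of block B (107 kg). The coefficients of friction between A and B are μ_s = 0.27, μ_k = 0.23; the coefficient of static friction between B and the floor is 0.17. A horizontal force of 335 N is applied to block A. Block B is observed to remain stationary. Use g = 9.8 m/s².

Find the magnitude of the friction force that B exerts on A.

Normal force at the A–B interface: N₁ = m_A g = 901.6 N.
So the A–B interface can sustain at most μ_s N₁ = 243.4 N of static friction.
Since P = 335 N > 243.4 N, A slides on B; the A–B friction is kinetic: f₁ = μ_k N₁ = 0.23×901.6 = 207 N.
By Newton's third law B feels 207 N forward from A. With B stationary, the floor's static friction on B balances it: f₂ = 207 N (well within μ_s(m_A+m_B)g = 331.5 N).

f ≈ 207 N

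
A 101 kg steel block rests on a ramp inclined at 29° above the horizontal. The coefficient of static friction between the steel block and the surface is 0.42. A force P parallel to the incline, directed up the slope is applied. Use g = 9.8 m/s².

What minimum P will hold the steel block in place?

The steel block tends to slide down (tan θ > μ_s), so at the point of impending slip friction acts up-slope at its limit: f = μ_s N.
P is parallel to the surface, so N = m g cos θ = 866 N.
Along the incline: P + μ_s N = m g sin θ, so P = 480 − 0.42×866 = 116 N.

P_min ≈ 116 N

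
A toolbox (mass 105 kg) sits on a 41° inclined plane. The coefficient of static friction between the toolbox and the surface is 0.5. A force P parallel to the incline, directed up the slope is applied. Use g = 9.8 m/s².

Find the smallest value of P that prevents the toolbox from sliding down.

P_min ≈ 287 N

The toolbox tends to slide down (tan θ > μ_s), so at the point of impending slip friction acts up-slope at its limit: f = μ_s N.
P is parallel to the surface, so N = m g cos θ = 777 N.
Along the incline: P + μ_s N = m g sin θ, so P = 675 − 0.5×777 = 287 N.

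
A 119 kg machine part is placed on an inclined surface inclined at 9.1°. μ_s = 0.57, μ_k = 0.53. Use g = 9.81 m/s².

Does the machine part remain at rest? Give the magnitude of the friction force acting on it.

f ≈ 185 N

N = m g cos θ = 1150 N.
Down-slope weight component: m g sin θ = 185 N.
μ_s N = 657 N.
185 ≤ 657 N, so it stays put; friction = 185 N.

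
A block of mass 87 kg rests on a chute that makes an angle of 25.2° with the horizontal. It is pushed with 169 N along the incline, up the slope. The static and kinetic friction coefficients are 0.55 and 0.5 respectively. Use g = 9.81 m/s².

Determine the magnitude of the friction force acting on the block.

f ≈ 194 N (up the incline)

Normal force: N = m g cos θ = 87 × 9.81 × cos 25.2° = 772.2 N.
Parallel to the incline, ΣF = 0 gives f = m g sin θ − P = 363.4 − 169 = 194.4 N (up-slope positive).
Static friction can supply at most μ_s N = 424.7 N.
Since |194.4| ≤ 424.7 N, no slip — friction simply equals what equilibrium demands.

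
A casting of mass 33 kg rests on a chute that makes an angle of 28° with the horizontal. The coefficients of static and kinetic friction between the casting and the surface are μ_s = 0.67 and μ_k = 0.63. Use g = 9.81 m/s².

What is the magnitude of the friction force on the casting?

Normal force: N = m g cos θ = 33 × 9.81 × cos 28° = 285.8 N.
For equilibrium along the incline, friction must balance the weight component: f = m g sin θ = 152 N up the slope.
The static-friction ceiling is μ_s N = 0.67 × 285.8 = 191.5 N.
Since |152| ≤ 191.5 N, static friction is sufficient; f equals the required value, not μ_s N.

f ≈ 152 N (up the incline)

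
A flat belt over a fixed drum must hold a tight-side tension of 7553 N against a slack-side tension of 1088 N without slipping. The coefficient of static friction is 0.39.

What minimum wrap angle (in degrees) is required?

β_min ≈ 285°

T₂/T₁ = e^{μβ} → β = ln(T₂/T₁)/μ.
β = ln(7553/1088)/0.39 = 1.938/0.39 = 4.968 rad.
In degrees: β = 4.968 × 180/π = 285°.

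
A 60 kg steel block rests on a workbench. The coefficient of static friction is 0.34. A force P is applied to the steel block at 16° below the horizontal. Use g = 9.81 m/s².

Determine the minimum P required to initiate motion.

N = m g + P sin α (the push presses the steel block into the workbench).
At impending slip, P cos α = μ_s N = μ_s (m g + P sin α).
Solving: P (cos α − μ_s sin α) = μ_s m g → P = 0.34×589/(cos 16° − 0.34 sin 16°) = 200/0.8675 = 231 N.

P ≈ 231 N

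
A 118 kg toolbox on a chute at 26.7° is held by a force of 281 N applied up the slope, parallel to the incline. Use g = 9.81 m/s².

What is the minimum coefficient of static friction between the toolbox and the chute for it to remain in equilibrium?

μ_s,min ≈ 0.231

N = m g cos θ = 1034 N.
Friction must make up the shortfall along the incline: f = m g sin θ − P = 520.1 − 281 = 239.1 N.
At the threshold f = μ_s N, so μ_s,min = 239.1/1034 = 0.231.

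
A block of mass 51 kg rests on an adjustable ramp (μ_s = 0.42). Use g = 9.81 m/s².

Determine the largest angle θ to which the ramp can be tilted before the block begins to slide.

At the slip threshold, m g sin θ = μ_s · m g cos θ, so tan θ = μ_s.
θ_max = arctan(0.42) = 22.8°.

θ_max ≈ 22.8°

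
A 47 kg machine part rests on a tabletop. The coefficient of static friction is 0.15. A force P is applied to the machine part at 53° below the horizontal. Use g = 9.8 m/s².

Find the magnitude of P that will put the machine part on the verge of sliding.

N = m g + P sin α (the push presses the machine part into the tabletop).
At impending slip, P cos α = μ_s N = μ_s (m g + P sin α).
Solving: P (cos α − μ_s sin α) = μ_s m g → P = 0.15×461/(cos 53° − 0.15 sin 53°) = 69.1/0.482 = 143 N.

P ≈ 143 N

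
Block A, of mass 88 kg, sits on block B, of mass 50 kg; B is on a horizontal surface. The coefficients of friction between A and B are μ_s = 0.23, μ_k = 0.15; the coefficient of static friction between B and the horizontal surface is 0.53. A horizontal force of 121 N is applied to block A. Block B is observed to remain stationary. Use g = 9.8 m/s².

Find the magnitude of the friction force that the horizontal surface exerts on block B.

Normal force at the A–B interface: N₁ = m_A g = 862.4 N.
Maximum static friction on A from B: μ_s N₁ = 0.23×862.4 = 198.4 N.
Since P = 121 N ≤ 198.4 N, A does not slip on B; friction on A equals P = 121 N.
By Newton's third law B feels 121 N forward from A. With B stationary, the floor's static friction on B balances it: f₂ = 121 N (well within μ_s(m_A+m_B)g = 716.8 N).

f ≈ 121 N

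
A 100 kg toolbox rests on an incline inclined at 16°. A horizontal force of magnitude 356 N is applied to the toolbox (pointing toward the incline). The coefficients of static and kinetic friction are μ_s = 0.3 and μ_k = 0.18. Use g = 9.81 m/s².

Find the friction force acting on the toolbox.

Normal direction: N = m g cos θ + P sin θ = 1041 N.
Along the incline, the net driving force (taking up-slope positive) is P cos θ − m g sin θ = 342.2 − 270.4 = 71.81 N, so equilibrium requires friction f = -71.81 N (down-slope).
The limit of static friction is μ_s N = 312.3 N.
|f_req| = 71.81 ≤ 312.3 N → the toolbox is in equilibrium; friction equals the required value.

f ≈ 71.8 N (down the incline)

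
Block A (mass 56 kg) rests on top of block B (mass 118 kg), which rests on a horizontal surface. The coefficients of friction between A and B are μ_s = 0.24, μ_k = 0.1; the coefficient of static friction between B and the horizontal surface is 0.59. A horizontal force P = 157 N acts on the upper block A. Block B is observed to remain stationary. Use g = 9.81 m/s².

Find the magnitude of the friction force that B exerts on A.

Between the blocks, N₁ = m_A g = 549.4 N.
So the A–B interface can sustain at most μ_s N₁ = 131.8 N of static friction.
P = 157 N exceeds that limit, so A slips over B and the interface friction becomes kinetic: f₁ = μ_k N₁ = 0.1×549.4 = 54.9 N.
By Newton's third law B feels 54.9 N forward from A. With B stationary, the floor's static friction on B balances it: f₂ = 54.9 N (well within μ_s(m_A+m_B)g = 1007 N).

f ≈ 54.9 N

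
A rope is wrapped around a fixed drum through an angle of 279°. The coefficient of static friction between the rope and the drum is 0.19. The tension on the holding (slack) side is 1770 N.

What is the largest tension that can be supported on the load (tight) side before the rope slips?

At impending slip the capstan equation gives T₂/T₁ = e^{μβ} with β in radians.
β = 279° × π/180 = 4.869 rad.
e^{μβ} = e^{0.19×4.869} = 2.522.
T₂ = T₁ · e^{μβ} = 1770 × 2.522 = 4460 N.

T_max ≈ 4460 N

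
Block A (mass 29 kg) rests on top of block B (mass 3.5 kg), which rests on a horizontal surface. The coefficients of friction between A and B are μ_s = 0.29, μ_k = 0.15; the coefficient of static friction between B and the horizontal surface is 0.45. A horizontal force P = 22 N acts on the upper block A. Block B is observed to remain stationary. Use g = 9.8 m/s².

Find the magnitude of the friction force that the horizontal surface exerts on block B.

f ≈ 22 N

The normal force B exerts on A is simply A's weight, N₁ = 284.2 N.
Maximum static friction on A from B: μ_s N₁ = 0.29×284.2 = 82.42 N.
Since P = 22 N ≤ 82.42 N, A does not slip on B; friction on A equals P = 22 N.
By Newton's third law B feels 22 N forward from A. With B stationary, the floor's static friction on B balances it: f₂ = 22 N (well within μ_s(m_A+m_B)g = 143.3 N).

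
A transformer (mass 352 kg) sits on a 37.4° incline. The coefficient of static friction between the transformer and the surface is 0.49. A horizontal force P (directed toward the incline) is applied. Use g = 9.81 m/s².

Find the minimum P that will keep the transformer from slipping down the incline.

The transformer tends to slide down (tan θ > μ_s), so at the point of impending slip friction acts up-slope at its limit: f = μ_s N.
Perpendicular to the incline: N = m g cos θ + P sin θ.
Along the incline: P cos θ + μ_s N = m g sin θ, i.e. P cos θ + μ_s (m g cos θ + P sin θ) = m g sin θ.
Solving, P (cos θ + μ_s sin θ) = m g (sin θ − μ_s cos θ), so P = 3450×0.2181/1.092 = 690 N.

P_min ≈ 690 N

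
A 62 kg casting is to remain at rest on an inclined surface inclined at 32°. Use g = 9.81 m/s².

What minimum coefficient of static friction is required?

At the slip threshold m g sin θ = μ_s m g cos θ, so μ_s,min = tan θ.
μ_s,min = tan 32° = 0.625.

μ_s,min ≈ 0.625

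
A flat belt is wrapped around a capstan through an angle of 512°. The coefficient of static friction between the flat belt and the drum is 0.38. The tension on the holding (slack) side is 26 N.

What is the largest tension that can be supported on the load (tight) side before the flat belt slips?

T_max ≈ 776 N

At impending slip the capstan equation gives T₂/T₁ = e^{μβ} with β in radians.
β = 512° × π/180 = 8.936 rad.
e^{μβ} = e^{0.38×8.936} = 29.84.
T₂ = T₁ · e^{μβ} = 26 × 29.84 = 776 N.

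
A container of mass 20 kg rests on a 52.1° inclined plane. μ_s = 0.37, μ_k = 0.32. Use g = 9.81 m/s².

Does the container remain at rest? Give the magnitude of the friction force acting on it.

N = m g cos θ = 121 N.
Down-slope weight component: m g sin θ = 155 N.
μ_s N = 44.6 N.
155 > 44.6 N, so it slides; kinetic friction f = μ_k N = 0.32×121 = 38.6 N.

f ≈ 38.6 N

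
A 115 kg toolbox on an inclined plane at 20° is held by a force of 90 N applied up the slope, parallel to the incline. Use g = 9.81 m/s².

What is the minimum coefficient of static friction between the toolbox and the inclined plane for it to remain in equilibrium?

N = m g cos θ = 1060 N.
Friction must make up the shortfall along the incline: f = m g sin θ − P = 385.9 − 90 = 295.9 N.
At the threshold f = μ_s N, so μ_s,min = 295.9/1060 = 0.279.

μ_s,min ≈ 0.279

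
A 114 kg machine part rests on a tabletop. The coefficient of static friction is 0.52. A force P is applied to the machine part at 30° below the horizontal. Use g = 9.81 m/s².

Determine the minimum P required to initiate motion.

P ≈ 960 N

N = m g + P sin α (the push presses the machine part into the tabletop).
At impending slip, P cos α = μ_s N = μ_s (m g + P sin α).
Solving: P (cos α − μ_s sin α) = μ_s m g → P = 0.52×1120/(cos 30° − 0.52 sin 30°) = 582/0.606 = 960 N.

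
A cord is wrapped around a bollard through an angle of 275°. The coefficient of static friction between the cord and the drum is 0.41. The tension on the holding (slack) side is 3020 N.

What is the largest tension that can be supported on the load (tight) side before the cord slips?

T_max ≈ 21600 N

At impending slip the capstan equation gives T₂/T₁ = e^{μβ} with β in radians.
β = 275° × π/180 = 4.8 rad.
e^{μβ} = e^{0.41×4.8} = 7.155.
T₂ = T₁ · e^{μβ} = 3020 × 7.155 = 21600 N.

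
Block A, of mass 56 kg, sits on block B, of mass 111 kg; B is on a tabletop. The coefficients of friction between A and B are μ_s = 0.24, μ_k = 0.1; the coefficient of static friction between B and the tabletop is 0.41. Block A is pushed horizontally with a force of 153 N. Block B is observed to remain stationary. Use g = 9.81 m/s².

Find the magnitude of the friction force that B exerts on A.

Between the blocks, N₁ = m_A g = 549.4 N.
Maximum static friction on A from B: μ_s N₁ = 0.24×549.4 = 131.8 N.
P = 153 N exceeds that limit, so A slips over B and the interface friction becomes kinetic: f₁ = μ_k N₁ = 0.1×549.4 = 54.9 N.
By Newton's third law B feels 54.9 N forward from A. With B stationary, the floor's static friction on B balances it: f₂ = 54.9 N (well within μ_s(m_A+m_B)g = 671.7 N).

f ≈ 54.9 N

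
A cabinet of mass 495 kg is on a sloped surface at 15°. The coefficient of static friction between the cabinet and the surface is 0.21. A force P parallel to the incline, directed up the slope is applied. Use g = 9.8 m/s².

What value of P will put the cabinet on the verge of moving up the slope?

At impending motion up the slope, friction acts down-slope at its limit: f = μ_s N.
P is parallel to the surface, so N = m g cos θ = 4690 N.
Along the incline: P = m g sin θ + μ_s N = 1260 + 0.21×4690 = 2240 N.

P ≈ 2240 N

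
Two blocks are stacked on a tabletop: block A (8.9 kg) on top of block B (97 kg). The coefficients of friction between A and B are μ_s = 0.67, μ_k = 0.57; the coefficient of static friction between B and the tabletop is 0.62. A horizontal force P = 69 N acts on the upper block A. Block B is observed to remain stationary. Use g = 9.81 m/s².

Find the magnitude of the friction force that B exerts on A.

The normal force B exerts on A is simply A's weight, N₁ = 87.31 N.
Maximum static friction on A from B: μ_s N₁ = 0.67×87.31 = 58.5 N.
Since P = 69 N > 58.5 N, A slides on B; the A–B friction is kinetic: f₁ = μ_k N₁ = 0.57×87.31 = 49.8 N.
By Newton's third law B feels 49.8 N forward from A. With B stationary, the floor's static friction on B balances it: f₂ = 49.8 N (well within μ_s(m_A+m_B)g = 644.1 N).

f ≈ 49.8 N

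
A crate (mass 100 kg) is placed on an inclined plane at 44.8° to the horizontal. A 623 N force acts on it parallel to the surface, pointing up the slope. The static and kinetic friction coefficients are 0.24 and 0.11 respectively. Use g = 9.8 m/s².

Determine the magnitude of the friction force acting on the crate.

Perpendicular to the surface, N = m g cos θ = 100·9.8·cos 44.8° = 695.4 N.
The friction needed for equilibrium is m g sin θ − P = 690.5 − 623 = 67.54 N, measured positive up-slope.
Static friction can supply at most μ_s N = 166.9 N.
Since |67.54| ≤ 166.9 N, the crate remains in static equilibrium and friction takes exactly the required value.

f ≈ 67.5 N (up the incline)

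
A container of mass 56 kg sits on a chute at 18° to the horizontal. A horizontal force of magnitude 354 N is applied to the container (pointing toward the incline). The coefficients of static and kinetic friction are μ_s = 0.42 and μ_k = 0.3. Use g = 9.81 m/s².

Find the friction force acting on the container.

Resolve perpendicular to the incline: N = m g cos θ + P sin θ = 56×9.81×cos 18° + 354×sin 18° = 631.9 N.
Parallel to the incline: P cos θ − m g sin θ = 336.7 − 169.8 = 166.9 N; the friction needed to balance this is 166.9 N acting down the slope.
The limit of static friction is μ_s N = 265.4 N.
|f_req| = 166.9 ≤ 265.4 N → the container is in equilibrium; friction equals the required value.

f ≈ 167 N (down the incline)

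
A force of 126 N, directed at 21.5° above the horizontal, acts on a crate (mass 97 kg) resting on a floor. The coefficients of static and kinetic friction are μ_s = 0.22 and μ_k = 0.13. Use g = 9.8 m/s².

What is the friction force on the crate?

N = m g − P sin α = 950.6 − 126×sin 21.5° = 904.4 N.
For equilibrium, f = P cos α = 126×cos 21.5° = 117.2 N.
The static-friction limit is μ_s N = 199 N.
Since 117.2 N does not exceed the limit, the crate stays at rest and f = 117 N.

f ≈ 117 N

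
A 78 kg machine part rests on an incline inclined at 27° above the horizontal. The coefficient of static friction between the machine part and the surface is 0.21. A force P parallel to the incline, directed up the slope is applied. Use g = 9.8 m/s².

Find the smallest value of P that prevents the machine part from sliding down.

The machine part tends to slide down (tan θ > μ_s), so at the point of impending slip friction acts up-slope at its limit: f = μ_s N.
P is parallel to the surface, so N = m g cos θ = 681 N.
Along the incline: P + μ_s N = m g sin θ, so P = 347 − 0.21×681 = 204 N.

P_min ≈ 204 N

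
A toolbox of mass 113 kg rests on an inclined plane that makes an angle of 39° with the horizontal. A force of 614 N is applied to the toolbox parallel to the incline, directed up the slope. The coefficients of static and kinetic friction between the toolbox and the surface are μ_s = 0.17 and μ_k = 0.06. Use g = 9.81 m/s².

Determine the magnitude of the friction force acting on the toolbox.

f ≈ 83.6 N (up the incline)

The normal reaction is N = m g cos θ = 861.5 N.
For equilibrium along the incline the friction force must supply f = m g sin θ − P = 697.6 − 614 = 83.62 N (positive meaning up-slope).
Maximum static friction available: μ_s N = 0.17 × 861.5 = 146.5 N.
Since |83.62| ≤ 146.5 N, static friction is sufficient; f equals the required value, not μ_s N.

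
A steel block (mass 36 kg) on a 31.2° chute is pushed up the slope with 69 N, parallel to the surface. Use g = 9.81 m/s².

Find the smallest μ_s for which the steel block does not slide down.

N = m g cos θ = 302.1 N.
Friction must make up the shortfall along the incline: f = m g sin θ − P = 182.9 − 69 = 113.9 N.
At the threshold f = μ_s N, so μ_s,min = 113.9/302.1 = 0.377.

μ_s,min ≈ 0.377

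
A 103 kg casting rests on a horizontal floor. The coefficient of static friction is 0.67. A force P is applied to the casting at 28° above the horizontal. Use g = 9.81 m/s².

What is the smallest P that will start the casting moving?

P ≈ 565 N

N = m g − P sin α (the pull lifts the casting).
At impending slip, P cos α = μ_s N = μ_s (m g − P sin α).
Solving: P (cos α + μ_s sin α) = μ_s m g → P = 0.67×1010/(cos 28° + 0.67 sin 28°) = 677/1.197 = 565 N.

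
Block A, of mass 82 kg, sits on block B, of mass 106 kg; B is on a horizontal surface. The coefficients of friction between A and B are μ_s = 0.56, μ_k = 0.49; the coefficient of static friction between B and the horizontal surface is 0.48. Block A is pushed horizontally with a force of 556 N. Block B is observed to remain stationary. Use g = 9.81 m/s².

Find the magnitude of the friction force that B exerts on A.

f ≈ 394 N

Normal force at the A–B interface: N₁ = m_A g = 804.4 N.
Maximum static friction on A from B: μ_s N₁ = 0.56×804.4 = 450.5 N.
P = 556 N exceeds that limit, so A slips over B and the interface friction becomes kinetic: f₁ = μ_k N₁ = 0.49×804.4 = 394 N.
By Newton's third law B feels 394 N forward from A. With B stationary, the floor's static friction on B balances it: f₂ = 394 N (well within μ_s(m_A+m_B)g = 885.3 N).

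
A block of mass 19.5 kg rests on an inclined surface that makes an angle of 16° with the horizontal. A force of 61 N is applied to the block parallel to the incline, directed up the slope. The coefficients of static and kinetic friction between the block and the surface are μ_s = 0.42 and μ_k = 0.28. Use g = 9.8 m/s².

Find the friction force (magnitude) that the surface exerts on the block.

Perpendicular to the surface, N = m g cos θ = 19.5·9.8·cos 16° = 183.7 N.
Parallel to the incline, ΣF = 0 gives f = m g sin θ − P = 52.67 − 61 = -8.326 N (up-slope positive).
The static-friction ceiling is μ_s N = 0.42 × 183.7 = 77.15 N.
Since |-8.326| ≤ 77.15 N, the block remains in static equilibrium and friction takes exactly the required value.

f ≈ 8.33 N (down the incline)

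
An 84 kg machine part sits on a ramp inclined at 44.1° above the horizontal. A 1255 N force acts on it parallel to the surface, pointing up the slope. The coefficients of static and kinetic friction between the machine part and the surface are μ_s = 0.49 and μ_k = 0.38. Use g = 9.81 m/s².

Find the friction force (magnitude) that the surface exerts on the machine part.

f ≈ 225 N (down the incline)

Perpendicular to the surface, N = m g cos θ = 84·9.81·cos 44.1° = 591.8 N.
For equilibrium along the incline the friction force must supply f = m g sin θ − P = 573.5 − 1255 = -681.5 N (positive meaning up-slope).
Static friction can supply at most μ_s N = 290 N.
Since |-681.5| > 290 N, static friction cannot hold it; the machine part slides up the incline and kinetic friction applies: f = μ_k N = 0.38 × 591.8 = 225 N.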